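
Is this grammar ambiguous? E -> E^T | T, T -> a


precedence layered via separate nonterminal T: deterministic
Unambiguous


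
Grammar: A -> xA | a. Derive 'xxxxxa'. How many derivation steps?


Derivation: A => xA => xxA => xxxA => xxxxA => xxxxxA => xxxxxa
Steps: 6


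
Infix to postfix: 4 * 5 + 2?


Left to right (same or higher precedence on left)
Postfix: 4 5 * 2 +


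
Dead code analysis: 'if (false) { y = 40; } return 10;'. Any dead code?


condition is constant false, so the whole block is unreachable
Dead: 'if (false) { y = 40; }'


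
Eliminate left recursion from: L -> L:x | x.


Left-recursive alternatives: L:x; non-recursive: x
Introduce L': L -> xL', L' -> :xL' | ε


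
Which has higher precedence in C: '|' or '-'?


'-' is additive (level 9); '|' is bitwise OR (level 3)
Higher level binds tighter
'-' has higher precedence than '|'


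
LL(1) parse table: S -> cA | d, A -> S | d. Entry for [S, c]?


For [S, c]: 'c' ∈ FIRST(cA)
Entry: S -> cA


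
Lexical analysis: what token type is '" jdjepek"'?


Pattern: double-quoted sequence
Type: STRING_LITERAL


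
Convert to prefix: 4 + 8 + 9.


left-to-right (same/higher precedence on left): tree is (+ (+ 4 8) 9)
Prefix: + + 4 8 9


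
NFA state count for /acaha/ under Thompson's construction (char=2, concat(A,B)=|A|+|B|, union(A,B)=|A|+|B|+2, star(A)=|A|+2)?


Syntax tree has 5 char leaf(s), 0 union(s), 0 star(s)
chars contribute 5×2 = 10; each union adds +2; each star adds +2
Total: 10 + 0 + 0 = 10 states


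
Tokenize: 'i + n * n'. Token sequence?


Scan left to right, longest-match per lexeme
Tokens: ID(i), OP(+), ID(n), OP(*), ID(n)


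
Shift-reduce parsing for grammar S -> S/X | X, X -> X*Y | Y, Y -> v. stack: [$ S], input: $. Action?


start symbol S on stack, input exhausted
Action: accept


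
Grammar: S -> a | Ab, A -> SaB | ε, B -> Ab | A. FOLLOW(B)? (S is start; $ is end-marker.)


$ ∈ FOLLOW(S). For each A -> αBβ: add FIRST(β)\{ε} to FOLLOW(B); if β nullable, add FOLLOW(A).
FOLLOW(B) = {b}


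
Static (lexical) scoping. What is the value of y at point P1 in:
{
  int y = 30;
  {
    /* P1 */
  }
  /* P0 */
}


P1's block does not declare y; resolves to the enclosing declaration at depth 0
y = 30


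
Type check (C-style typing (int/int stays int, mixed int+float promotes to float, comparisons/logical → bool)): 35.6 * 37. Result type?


Operand types: float * int
Rule: mixed int/float promotes to float; int/int stays int
Result type: float


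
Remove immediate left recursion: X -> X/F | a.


Left-recursive alternatives: X/F; non-recursive: a
Introduce X': X -> aX', X' -> /FX' | ε


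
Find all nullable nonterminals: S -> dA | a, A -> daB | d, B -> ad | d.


A nonterminal is nullable iff some alternative derives ε (directly, or every symbol in it is nullable)
Nullable: {}


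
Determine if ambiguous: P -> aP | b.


right-linear, alternatives start with distinct terminals 'a' vs 'b': unique leftmost derivation
Unambiguous


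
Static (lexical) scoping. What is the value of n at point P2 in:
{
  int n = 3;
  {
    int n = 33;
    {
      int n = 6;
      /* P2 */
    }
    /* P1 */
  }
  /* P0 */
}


n declared in the same block as P2
n = 6


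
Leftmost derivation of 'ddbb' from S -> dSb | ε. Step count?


Derivation: S => dSb => ddSbb => ddbb
Steps: 3


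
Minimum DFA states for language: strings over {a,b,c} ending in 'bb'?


Track the longest suffix of input matching a prefix of 'bb': 3 classes (prefixes of length 0..2)
Minimal DFA: 3 states


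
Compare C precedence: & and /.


'/' is multiplicative (level 10); '&' is bitwise AND (level 5)
Higher level binds tighter
'/' has higher precedence than '&'


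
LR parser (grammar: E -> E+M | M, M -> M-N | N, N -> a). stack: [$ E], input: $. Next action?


start symbol E on stack, input exhausted
Action: accept


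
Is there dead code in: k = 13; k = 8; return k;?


first assignment to k is overwritten before any read
Dead: 'k = 13'


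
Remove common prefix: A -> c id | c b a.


Common prefix: 'c'
Factored: A -> c A', A' -> id | b a


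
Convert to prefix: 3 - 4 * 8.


'*' binds tighter: tree is (- 3 (* 4 8))
Prefix: - 3 * 4 8


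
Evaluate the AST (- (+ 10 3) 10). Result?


Evaluate inner: (+ 10 3) = 13
Evaluate root: (- 13 10) = 3
Result: 3


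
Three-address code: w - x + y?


Break into single-operator statements:
t1 = w - x
t2 = t1 + y


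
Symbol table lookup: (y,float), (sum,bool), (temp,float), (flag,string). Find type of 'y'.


Lookup 'y' → type float


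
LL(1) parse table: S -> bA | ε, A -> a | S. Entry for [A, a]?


For [A, a]: 'a' ∈ FIRST(a)
Entry: A -> a


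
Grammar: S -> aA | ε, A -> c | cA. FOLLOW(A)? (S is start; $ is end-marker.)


$ ∈ FOLLOW(S). For each A -> αBβ: add FIRST(β)\{ε} to FOLLOW(B); if β nullable, add FOLLOW(A).
FOLLOW(A) = {$}


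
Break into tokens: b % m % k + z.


Scan left to right, longest-match per lexeme
Tokens: ID(b), OP(%), ID(m), OP(%), ID(k), OP(+), ID(z)


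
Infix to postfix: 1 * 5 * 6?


Left to right (same or higher precedence on left)
Postfix: 1 5 * 6 *


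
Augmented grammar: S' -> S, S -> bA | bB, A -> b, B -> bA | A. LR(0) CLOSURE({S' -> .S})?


Start: S' -> .S
For each item with dot before a nonterminal B, add B -> .γ for every B-production
Closure: [S' -> .S, S -> .bA, S -> .bB]


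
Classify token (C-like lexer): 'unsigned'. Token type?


Pattern: reserved word
Type: KEYWORD


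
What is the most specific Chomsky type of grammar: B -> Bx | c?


Left-linear: every RHS is a terminal or one nonterminal followed by a terminal
Classification: Type 3 (Regular)


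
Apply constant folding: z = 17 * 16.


17 * 16 = 272 at compile time
Optimized: z = 272


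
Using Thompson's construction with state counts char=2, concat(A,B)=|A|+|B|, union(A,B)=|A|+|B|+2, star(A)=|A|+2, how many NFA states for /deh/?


Syntax tree has 3 char leaf(s), 0 union(s), 0 star(s)
chars contribute 3×2 = 6; each union adds +2; each star adds +2
Total: 6 + 0 + 0 = 6 states


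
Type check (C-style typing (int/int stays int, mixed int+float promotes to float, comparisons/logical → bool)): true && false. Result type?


Operand types: bool && bool
Rule: logical operators take bool operands and yield bool
Result type: bool


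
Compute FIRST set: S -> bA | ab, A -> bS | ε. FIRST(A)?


Per alternative of A: FIRST(bS) = {b}; FIRST(ε) = {ε}
FIRST(A) = {b, ε}


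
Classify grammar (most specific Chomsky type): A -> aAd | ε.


Single nonterminal LHS, but a^n d^n is not regular
Classification: Type 2 (Context-Free)


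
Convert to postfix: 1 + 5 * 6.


* has higher precedence, evaluate 5*6 first
Postfix: 1 5 6 * +


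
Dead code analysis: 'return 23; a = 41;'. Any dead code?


statement follows a return and is unreachable
Dead: 'a = 41'


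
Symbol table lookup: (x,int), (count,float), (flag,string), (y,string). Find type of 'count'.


Lookup 'count' → type float


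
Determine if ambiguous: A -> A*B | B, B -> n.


precedence layered via separate nonterminal B: deterministic
Unambiguous


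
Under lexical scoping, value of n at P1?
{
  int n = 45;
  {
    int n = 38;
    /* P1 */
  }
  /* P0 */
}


n declared in the same block as P1
n = 38


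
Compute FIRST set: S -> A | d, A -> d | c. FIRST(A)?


Per alternative of A: FIRST(d) = {d}; FIRST(c) = {c}
FIRST(A) = {c, d}


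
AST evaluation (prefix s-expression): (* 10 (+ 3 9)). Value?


Evaluate inner: (+ 3 9) = 12
Evaluate root: (* 10 12) = 120
Result: 120


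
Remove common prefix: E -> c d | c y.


Common prefix: 'c'
Factored: E -> c E', E' -> d | y


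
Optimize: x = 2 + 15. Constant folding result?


2 + 15 = 17 at compile time
Optimized: x = 17


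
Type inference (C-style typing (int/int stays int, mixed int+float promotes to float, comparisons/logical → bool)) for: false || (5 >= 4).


Operand types: bool || bool
Rule: logical operators take bool operands and yield bool
Result type: bool


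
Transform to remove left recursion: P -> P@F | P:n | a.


Left-recursive alternatives: P@F, P:n; non-recursive: a
Introduce P': P -> aP', P' -> @FP' | :nP' | ε


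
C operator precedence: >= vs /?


'/' is multiplicative (level 10); '>=' is relational (level 7)
Higher level binds tighter
'/' has higher precedence than '>='


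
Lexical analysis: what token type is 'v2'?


Pattern: letter/underscore followed by alphanumerics, not a keyword
Type: IDENTIFIER


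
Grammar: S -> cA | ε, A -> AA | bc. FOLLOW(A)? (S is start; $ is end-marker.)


$ ∈ FOLLOW(S). For each A -> αBβ: add FIRST(β)\{ε} to FOLLOW(B); if β nullable, add FOLLOW(A).
FOLLOW(A) = {$, b}


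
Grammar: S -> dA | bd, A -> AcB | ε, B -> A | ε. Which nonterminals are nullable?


A nonterminal is nullable iff some alternative derives ε (directly, or every symbol in it is nullable)
Nullable: {A, B}


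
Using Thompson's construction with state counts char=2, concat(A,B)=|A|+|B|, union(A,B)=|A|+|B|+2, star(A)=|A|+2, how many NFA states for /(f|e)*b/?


Syntax tree has 3 char leaf(s), 1 union(s), 1 star(s)
chars contribute 3×2 = 6; each union adds +2; each star adds +2
Total: 6 + 2 + 2 = 10 states


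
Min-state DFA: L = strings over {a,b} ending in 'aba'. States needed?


Track the longest suffix of input matching a prefix of 'aba': 4 classes (prefixes of length 0..3)
Minimal DFA: 4 states


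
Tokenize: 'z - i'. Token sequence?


Scan left to right, longest-match per lexeme
Tokens: ID(z), OP(-), ID(i)


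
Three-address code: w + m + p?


Break into single-operator statements:
t1 = w + m
t2 = t1 + p


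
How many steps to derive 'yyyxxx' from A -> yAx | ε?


Derivation: A => yAx => yyAxx => yyyAxxx => yyyxxx
Steps: 4


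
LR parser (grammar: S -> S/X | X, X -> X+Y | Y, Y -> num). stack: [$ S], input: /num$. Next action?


shift '/' to continue S -> S/X
Action: shift


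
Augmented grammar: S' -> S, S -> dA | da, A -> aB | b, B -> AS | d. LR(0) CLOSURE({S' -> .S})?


Start: S' -> .S
For each item with dot before a nonterminal B, add B -> .γ for every B-production
Closure: [S' -> .S, S -> .dA, S -> .da]


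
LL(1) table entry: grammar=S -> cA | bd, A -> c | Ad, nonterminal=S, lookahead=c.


For [S, c]: 'c' ∈ FIRST(cA)
Entry: S -> cA


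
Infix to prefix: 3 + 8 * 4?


'*' binds tighter: tree is (+ 3 (* 8 4))
Prefix: + 3 * 8 4


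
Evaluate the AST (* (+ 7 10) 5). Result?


Evaluate inner: (+ 7 10) = 17
Evaluate root: (* 17 5) = 85
Result: 85


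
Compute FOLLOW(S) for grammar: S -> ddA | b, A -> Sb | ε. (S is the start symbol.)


$ ∈ FOLLOW(S). For each A -> αBβ: add FIRST(β)\{ε} to FOLLOW(B); if β nullable, add FOLLOW(A).
FOLLOW(S) = {$, b}


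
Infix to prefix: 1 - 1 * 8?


'*' binds tighter: tree is (- 1 (* 1 8))
Prefix: - 1 * 1 8


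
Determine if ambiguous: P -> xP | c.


right-linear, alternatives start with distinct terminals 'x' vs 'c': unique leftmost derivation
Unambiguous


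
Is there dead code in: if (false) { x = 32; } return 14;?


condition is constant false, so the whole block is unreachable
Dead: 'if (false) { x = 32; }'


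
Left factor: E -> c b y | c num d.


Common prefix: 'c'
Factored: E -> c E', E' -> b y | num d


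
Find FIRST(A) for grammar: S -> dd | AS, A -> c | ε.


Per alternative of A: FIRST(c) = {c}; FIRST(ε) = {ε}
FIRST(A) = {c, ε}


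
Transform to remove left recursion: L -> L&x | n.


Left-recursive alternatives: L&x; non-recursive: n
Introduce L': L -> nL', L' -> &xL' | ε


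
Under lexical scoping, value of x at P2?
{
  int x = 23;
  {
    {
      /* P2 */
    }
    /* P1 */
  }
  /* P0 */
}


P2's block does not declare x; resolves to the enclosing declaration at depth 0
x = 23


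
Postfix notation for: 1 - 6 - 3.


Left to right (same or higher precedence on left)
Postfix: 1 6 - 3 -


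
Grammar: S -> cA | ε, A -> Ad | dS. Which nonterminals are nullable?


A nonterminal is nullable iff some alternative derives ε (directly, or every symbol in it is nullable)
Nullable: {S}


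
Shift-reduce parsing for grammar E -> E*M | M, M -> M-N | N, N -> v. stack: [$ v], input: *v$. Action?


'v' on top is the handle for N -> v
Action: reduce (N -> v)


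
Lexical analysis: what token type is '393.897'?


Pattern: digits with a decimal point
Type: FLOAT_LITERAL


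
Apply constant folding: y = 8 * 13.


8 * 13 = 104 at compile time
Optimized: y = 104


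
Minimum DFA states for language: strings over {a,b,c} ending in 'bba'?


Track the longest suffix of input matching a prefix of 'bba': 4 classes (prefixes of length 0..3)
Minimal DFA: 4 states


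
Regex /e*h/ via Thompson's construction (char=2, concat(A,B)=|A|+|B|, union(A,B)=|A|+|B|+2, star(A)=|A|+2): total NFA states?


Syntax tree has 2 char leaf(s), 0 union(s), 1 star(s)
chars contribute 2×2 = 4; each union adds +2; each star adds +2
Total: 4 + 0 + 2 = 6 states


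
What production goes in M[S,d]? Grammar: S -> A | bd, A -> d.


For [S, d]: 'd' ∈ FIRST(A)
Entry: S -> A


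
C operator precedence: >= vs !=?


'>=' is relational (level 7); '!=' is equality (level 6)
Higher level binds tighter
'>=' has higher precedence than '!='


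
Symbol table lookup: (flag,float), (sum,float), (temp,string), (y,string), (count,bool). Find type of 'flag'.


Lookup 'flag' → type float


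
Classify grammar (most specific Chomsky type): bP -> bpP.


LHS has context (more than one symbol) and |LHS| ≤ |RHS|
Classification: Type 1 (Context-Sensitive)


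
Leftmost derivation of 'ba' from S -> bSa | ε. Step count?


Derivation: S => bSa => ba
Steps: 2


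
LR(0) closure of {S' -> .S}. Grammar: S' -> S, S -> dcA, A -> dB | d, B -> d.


Start: S' -> .S
For each item with dot before a nonterminal B, add B -> .γ for every B-production
Closure: [S' -> .S, S -> .dcA]


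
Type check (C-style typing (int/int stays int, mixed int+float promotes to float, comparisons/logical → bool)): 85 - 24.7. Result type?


Operand types: int - float
Rule: mixed int/float promotes to float; int/int stays int
Result type: float


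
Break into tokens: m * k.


Scan left to right, longest-match per lexeme
Tokens: ID(m), OP(*), ID(k)


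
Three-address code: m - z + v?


Break into single-operator statements:
t1 = m - z
t2 = t1 + v


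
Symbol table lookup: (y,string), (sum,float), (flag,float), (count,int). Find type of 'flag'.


Lookup 'flag' → type float


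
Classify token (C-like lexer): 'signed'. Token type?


Pattern: reserved word
Type: KEYWORD


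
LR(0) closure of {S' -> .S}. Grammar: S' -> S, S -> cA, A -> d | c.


Start: S' -> .S
For each item with dot before a nonterminal B, add B -> .γ for every B-production
Closure: [S' -> .S, S -> .cA]


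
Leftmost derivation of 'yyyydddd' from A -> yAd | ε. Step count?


Derivation: A => yAd => yyAdd => yyyAddd => yyyyAdddd => yyyydddd
Steps: 5


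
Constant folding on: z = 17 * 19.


17 * 19 = 323 at compile time
Optimized: z = 323


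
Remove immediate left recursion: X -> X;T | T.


Left-recursive alternatives: X;T; non-recursive: T
Introduce X': X -> TX', X' -> ;TX' | ε


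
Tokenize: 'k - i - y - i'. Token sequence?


Scan left to right, longest-match per lexeme
Tokens: ID(k), OP(-), ID(i), OP(-), ID(y), OP(-), ID(i)


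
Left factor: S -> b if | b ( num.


Common prefix: 'b'
Factored: S -> b S', S' -> if | ( num


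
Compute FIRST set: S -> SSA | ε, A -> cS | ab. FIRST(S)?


Per alternative of S: FIRST(SSA) = {a, c}; FIRST(ε) = {ε}
FIRST(S) = {a, c, ε}


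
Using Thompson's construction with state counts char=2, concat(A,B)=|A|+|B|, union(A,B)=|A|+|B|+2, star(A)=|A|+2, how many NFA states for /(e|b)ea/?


Syntax tree has 4 char leaf(s), 1 union(s), 0 star(s)
chars contribute 4×2 = 8; each union adds +2; each star adds +2
Total: 8 + 2 + 0 = 10 states


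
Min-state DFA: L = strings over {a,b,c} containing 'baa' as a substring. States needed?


KMP-style automaton: 3 progress states + 1 absorbing accept = 4
Minimal DFA: 4 states


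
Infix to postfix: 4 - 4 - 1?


Left to right (same or higher precedence on left)
Postfix: 4 4 - 1 -


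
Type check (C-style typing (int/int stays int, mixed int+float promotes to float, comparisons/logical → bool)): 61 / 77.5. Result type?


Operand types: int / float
Rule: mixed int/float promotes to float; int/int stays int
Result type: float


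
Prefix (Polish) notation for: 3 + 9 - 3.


left-to-right (same/higher precedence on left): tree is (- (+ 3 9) 3)
Prefix: - + 3 9 3


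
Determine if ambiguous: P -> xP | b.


right-linear, alternatives start with distinct terminals 'x' vs 'b': unique leftmost derivation
Unambiguous


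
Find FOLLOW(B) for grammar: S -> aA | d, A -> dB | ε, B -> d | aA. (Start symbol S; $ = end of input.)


$ ∈ FOLLOW(S). For each A -> αBβ: add FIRST(β)\{ε} to FOLLOW(B); if β nullable, add FOLLOW(A).
FOLLOW(B) = {$}


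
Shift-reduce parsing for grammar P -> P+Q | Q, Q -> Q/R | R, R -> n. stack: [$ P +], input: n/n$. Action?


no handle ('P+' is not any RHS); shift 'n'
Action: shift


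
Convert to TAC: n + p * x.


Break into single-operator statements:
t1 = p * x
t2 = n + t1


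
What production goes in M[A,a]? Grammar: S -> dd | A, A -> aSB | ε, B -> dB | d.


For [A, a]: 'a' ∈ FIRST(aSB)
Entry: A -> aSB


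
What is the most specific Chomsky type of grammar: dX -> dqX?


LHS has context (more than one symbol) and |LHS| ≤ |RHS|
Classification: Type 1 (Context-Sensitive)


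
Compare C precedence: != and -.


'-' is additive (level 9); '!=' is equality (level 6)
Higher level binds tighter
'-' has higher precedence than '!='


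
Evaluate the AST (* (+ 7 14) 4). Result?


Evaluate inner: (+ 7 14) = 21
Evaluate root: (* 21 4) = 84
Result: 84


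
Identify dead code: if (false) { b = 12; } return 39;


condition is constant false, so the whole block is unreachable
Dead: 'if (false) { b = 12; }'


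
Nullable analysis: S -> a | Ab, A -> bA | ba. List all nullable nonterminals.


A nonterminal is nullable iff some alternative derives ε (directly, or every symbol in it is nullable)
Nullable: {}


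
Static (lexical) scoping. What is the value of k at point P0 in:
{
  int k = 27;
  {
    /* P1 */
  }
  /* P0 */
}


k declared in the same block as P0
k = 27


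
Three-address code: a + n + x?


Break into single-operator statements:
t1 = a + n
t2 = t1 + x


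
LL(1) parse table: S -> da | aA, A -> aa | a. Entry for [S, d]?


For [S, d]: 'd' ∈ FIRST(da)
Entry: S -> da


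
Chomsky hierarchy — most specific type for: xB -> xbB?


LHS has context (more than one symbol) and |LHS| ≤ |RHS|
Classification: Type 1 (Context-Sensitive)


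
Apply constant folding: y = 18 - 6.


18 - 6 = 12 at compile time
Optimized: y = 12


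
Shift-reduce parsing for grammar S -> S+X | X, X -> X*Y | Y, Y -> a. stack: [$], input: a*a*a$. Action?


no handle on stack; shift 'a'
Action: shift


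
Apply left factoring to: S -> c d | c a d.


Common prefix: 'c'
Factored: S -> c S', S' -> d | a d


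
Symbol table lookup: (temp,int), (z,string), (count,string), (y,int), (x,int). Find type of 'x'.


Lookup 'x' → type int


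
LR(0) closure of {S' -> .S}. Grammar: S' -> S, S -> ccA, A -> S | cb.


Start: S' -> .S
For each item with dot before a nonterminal B, add B -> .γ for every B-production
Closure: [S' -> .S, S -> .ccA]


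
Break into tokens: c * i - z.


Scan left to right, longest-match per lexeme
Tokens: ID(c), OP(*), ID(i), OP(-), ID(z)


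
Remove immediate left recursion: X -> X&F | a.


Left-recursive alternatives: X&F; non-recursive: a
Introduce X': X -> aX', X' -> &FX' | ε


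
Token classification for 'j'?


Pattern: letter/underscore followed by alphanumerics, not a keyword
Type: IDENTIFIER


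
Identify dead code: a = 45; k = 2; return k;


a is assigned but never read
Dead: 'a = 45'


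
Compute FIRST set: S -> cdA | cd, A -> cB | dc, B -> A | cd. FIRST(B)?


Per alternative of B: FIRST(A) = {c, d}; FIRST(cd) = {c}
FIRST(B) = {c, d}


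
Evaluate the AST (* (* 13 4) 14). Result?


Evaluate inner: (* 13 4) = 52
Evaluate root: (* 52 14) = 728
Result: 728


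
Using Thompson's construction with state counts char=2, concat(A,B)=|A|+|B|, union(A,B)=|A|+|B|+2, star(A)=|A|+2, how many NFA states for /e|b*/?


Syntax tree has 2 char leaf(s), 1 union(s), 1 star(s)
chars contribute 2×2 = 4; each union adds +2; each star adds +2
Total: 4 + 2 + 2 = 8 states


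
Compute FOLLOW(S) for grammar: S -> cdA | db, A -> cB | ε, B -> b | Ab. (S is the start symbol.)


$ ∈ FOLLOW(S). For each A -> αBβ: add FIRST(β)\{ε} to FOLLOW(B); if β nullable, add FOLLOW(A).
FOLLOW(S) = {$}


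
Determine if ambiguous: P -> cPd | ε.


balanced c^n…d^n: each string has a unique parse
Unambiguous


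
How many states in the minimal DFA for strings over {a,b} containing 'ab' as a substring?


KMP-style automaton: 2 progress states + 1 absorbing accept = 3
Minimal DFA: 3 states


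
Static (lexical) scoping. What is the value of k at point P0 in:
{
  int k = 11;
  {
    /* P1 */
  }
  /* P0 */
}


k declared in the same block as P0
k = 11


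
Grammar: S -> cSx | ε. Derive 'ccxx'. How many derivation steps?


Derivation: S => cSx => ccSxx => ccxx
Steps: 3


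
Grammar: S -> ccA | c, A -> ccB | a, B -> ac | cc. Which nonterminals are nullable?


A nonterminal is nullable iff some alternative derives ε (directly, or every symbol in it is nullable)
Nullable: {}


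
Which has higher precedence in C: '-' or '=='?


'-' is additive (level 9); '==' is equality (level 6)
Higher level binds tighter
'-' has higher precedence than '=='


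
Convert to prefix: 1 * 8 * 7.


left-to-right (same/higher precedence on left): tree is (* (* 1 8) 7)
Prefix: * * 1 8 7


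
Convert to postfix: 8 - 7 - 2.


Left to right (same or higher precedence on left)
Postfix: 8 7 - 2 -


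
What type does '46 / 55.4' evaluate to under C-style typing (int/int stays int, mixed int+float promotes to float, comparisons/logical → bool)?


Operand types: int / float
Rule: mixed int/float promotes to float; int/int stays int
Result type: float


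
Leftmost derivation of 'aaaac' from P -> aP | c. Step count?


Derivation: P => aP => aaP => aaaP => aaaaP => aaaac
Steps: 5


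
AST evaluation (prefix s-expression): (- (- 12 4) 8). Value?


Evaluate inner: (- 12 4) = 8
Evaluate root: (- 8 8) = 0
Result: 0


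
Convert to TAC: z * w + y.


Break into single-operator statements:
t1 = z * w
t2 = t1 + y


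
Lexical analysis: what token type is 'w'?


Pattern: letter/underscore followed by alphanumerics, not a keyword
Type: IDENTIFIER


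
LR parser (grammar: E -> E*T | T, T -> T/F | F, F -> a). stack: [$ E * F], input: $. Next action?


'F' (not preceded by T/) is the handle for T -> F
Action: reduce (T -> F)


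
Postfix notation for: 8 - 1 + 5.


Left to right (same or higher precedence on left)
Postfix: 8 1 - 5 +


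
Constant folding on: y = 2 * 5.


2 * 5 = 10 at compile time
Optimized: y = 10


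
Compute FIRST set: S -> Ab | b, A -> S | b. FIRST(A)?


Per alternative of A: FIRST(S) = {b}; FIRST(b) = {b}
FIRST(A) = {b}


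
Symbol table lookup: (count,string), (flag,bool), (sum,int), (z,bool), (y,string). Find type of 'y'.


Lookup 'y' → type string


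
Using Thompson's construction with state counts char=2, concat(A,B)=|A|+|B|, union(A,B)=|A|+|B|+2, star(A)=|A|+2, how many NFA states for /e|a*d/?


Syntax tree has 3 char leaf(s), 1 union(s), 1 star(s)
chars contribute 3×2 = 6; each union adds +2; each star adds +2
Total: 6 + 2 + 2 = 10 states


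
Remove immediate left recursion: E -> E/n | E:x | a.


Left-recursive alternatives: E/n, E:x; non-recursive: a
Introduce E': E -> aE', E' -> /nE' | :xE' | ε


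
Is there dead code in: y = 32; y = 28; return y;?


first assignment to y is overwritten before any read
Dead: 'y = 32'


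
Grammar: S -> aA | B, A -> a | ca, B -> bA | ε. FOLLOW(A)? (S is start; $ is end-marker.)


$ ∈ FOLLOW(S). For each A -> αBβ: add FIRST(β)\{ε} to FOLLOW(B); if β nullable, add FOLLOW(A).
FOLLOW(A) = {$}


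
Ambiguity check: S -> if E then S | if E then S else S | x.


dangling else: 'if E then if E then x else x' parses two ways
Ambiguous


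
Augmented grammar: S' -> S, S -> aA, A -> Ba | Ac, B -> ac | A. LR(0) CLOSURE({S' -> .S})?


Start: S' -> .S
For each item with dot before a nonterminal B, add B -> .γ for every B-production
Closure: [S' -> .S, S -> .aA]


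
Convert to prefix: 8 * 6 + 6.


left-to-right (same/higher precedence on left): tree is (+ (* 8 6) 6)
Prefix: + * 8 6 6


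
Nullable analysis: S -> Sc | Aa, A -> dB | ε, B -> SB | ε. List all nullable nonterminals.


A nonterminal is nullable iff some alternative derives ε (directly, or every symbol in it is nullable)
Nullable: {A, B}


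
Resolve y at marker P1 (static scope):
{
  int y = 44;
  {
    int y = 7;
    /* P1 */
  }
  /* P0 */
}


y declared in the same block as P1
y = 7


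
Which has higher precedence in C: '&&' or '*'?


'*' is multiplicative (level 10); '&&' is logical AND (level 2)
Higher level binds tighter
'*' has higher precedence than '&&'


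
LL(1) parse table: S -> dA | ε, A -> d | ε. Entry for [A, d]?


For [A, d]: 'd' ∈ FIRST(d)
Entry: A -> d


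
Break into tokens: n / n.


Scan left to right, longest-match per lexeme
Tokens: ID(n), OP(/), ID(n)


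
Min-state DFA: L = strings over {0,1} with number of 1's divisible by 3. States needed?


Track (count of 1) mod 3: states 0..2, accept at 0
Minimal DFA: 3 states


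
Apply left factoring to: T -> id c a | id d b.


Common prefix: 'id'
Factored: T -> id T', T' -> c a | d b


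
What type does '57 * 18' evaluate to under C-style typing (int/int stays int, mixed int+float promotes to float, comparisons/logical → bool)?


Operand types: int * int
Rule: mixed int/float promotes to float; int/int stays int
Result type: int


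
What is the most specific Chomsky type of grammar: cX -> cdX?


LHS has context (more than one symbol) and |LHS| ≤ |RHS|
Classification: Type 1 (Context-Sensitive)


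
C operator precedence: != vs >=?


'>=' is relational (level 7); '!=' is equality (level 6)
Higher level binds tighter
'>=' has higher precedence than '!='


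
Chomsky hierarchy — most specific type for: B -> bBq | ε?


Single nonterminal LHS, but b^n q^n is not regular
Classification: Type 2 (Context-Free)


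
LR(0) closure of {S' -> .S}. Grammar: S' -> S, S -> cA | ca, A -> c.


Start: S' -> .S
For each item with dot before a nonterminal B, add B -> .γ for every B-production
Closure: [S' -> .S, S -> .cA, S -> .ca]


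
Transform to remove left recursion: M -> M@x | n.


Left-recursive alternatives: M@x; non-recursive: n
Introduce M': M -> nM', M' -> @xM' | ε


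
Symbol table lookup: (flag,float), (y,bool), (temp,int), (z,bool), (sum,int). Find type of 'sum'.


Lookup 'sum' → type int


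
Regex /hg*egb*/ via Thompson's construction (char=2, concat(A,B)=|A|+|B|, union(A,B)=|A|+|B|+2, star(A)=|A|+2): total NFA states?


Syntax tree has 5 char leaf(s), 0 union(s), 2 star(s)
chars contribute 5×2 = 10; each union adds +2; each star adds +2
Total: 10 + 0 + 4 = 14 states


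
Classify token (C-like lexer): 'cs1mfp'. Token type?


Pattern: letter/underscore followed by alphanumerics, not a keyword
Type: IDENTIFIER


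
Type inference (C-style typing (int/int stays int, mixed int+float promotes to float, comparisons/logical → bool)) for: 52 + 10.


Operand types: int + int
Rule: mixed int/float promotes to float; int/int stays int
Result type: int


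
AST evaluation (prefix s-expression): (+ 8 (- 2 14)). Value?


Evaluate inner: (- 2 14) = -12
Evaluate root: (+ 8 -12) = -4
Result: -4


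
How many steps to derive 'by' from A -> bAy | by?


Derivation: A => by
Steps: 1


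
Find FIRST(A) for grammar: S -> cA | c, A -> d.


Per alternative of A: FIRST(d) = {d}
FIRST(A) = {d}


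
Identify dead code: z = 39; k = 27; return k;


z is assigned but never read
Dead: 'z = 39'


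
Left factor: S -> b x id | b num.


Common prefix: 'b'
Factored: S -> b S', S' -> x id | num


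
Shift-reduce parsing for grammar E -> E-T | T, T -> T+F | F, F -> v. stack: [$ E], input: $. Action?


start symbol E on stack, input exhausted
Action: accept


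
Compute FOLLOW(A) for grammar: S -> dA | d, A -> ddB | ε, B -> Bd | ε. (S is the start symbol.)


$ ∈ FOLLOW(S). For each A -> αBβ: add FIRST(β)\{ε} to FOLLOW(B); if β nullable, add FOLLOW(A).
FOLLOW(A) = {$}


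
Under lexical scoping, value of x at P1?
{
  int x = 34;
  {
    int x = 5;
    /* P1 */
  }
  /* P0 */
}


x declared in the same block as P1
x = 5


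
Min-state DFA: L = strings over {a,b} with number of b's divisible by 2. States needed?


Track (count of b) mod 2: states 0..1, accept at 0
Minimal DFA: 2 states


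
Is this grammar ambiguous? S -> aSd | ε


balanced a^n…d^n: each string has a unique parse
Unambiguous


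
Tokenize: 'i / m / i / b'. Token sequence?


Scan left to right, longest-match per lexeme
Tokens: ID(i), OP(/), ID(m), OP(/), ID(i), OP(/), ID(b)


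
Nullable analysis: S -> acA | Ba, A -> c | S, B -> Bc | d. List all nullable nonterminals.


A nonterminal is nullable iff some alternative derives ε (directly, or every symbol in it is nullable)
Nullable: {}


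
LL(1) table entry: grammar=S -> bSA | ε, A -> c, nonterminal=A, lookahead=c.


For [A, c]: 'c' ∈ FIRST(c)
Entry: A -> c


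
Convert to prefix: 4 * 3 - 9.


left-to-right (same/higher precedence on left): tree is (- (* 4 3) 9)
Prefix: - * 4 3 9


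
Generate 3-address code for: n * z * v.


Break into single-operator statements:
t1 = n * z
t2 = t1 * v


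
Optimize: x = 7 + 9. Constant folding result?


7 + 9 = 16 at compile time
Optimized: x = 16


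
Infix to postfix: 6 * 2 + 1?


Left to right (same or higher precedence on left)
Postfix: 6 2 * 1 +


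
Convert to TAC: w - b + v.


Break into single-operator statements:
t1 = w - b
t2 = t1 + v


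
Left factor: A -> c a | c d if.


Common prefix: 'c'
Factored: A -> c A', A' -> a | d if


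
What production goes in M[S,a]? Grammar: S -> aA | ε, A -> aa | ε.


For [S, a]: 'a' ∈ FIRST(aA)
Entry: S -> aA


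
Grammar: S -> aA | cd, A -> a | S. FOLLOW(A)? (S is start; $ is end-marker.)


$ ∈ FOLLOW(S). For each A -> αBβ: add FIRST(β)\{ε} to FOLLOW(B); if β nullable, add FOLLOW(A).
FOLLOW(A) = {$}


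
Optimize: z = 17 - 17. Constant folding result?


17 - 17 = 0 at compile time
Optimized: z = 0


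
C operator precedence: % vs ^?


'%' is multiplicative (level 10); '^' is bitwise XOR (level 4)
Higher level binds tighter
'%' has higher precedence than '^'


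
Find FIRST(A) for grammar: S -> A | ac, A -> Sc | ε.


Per alternative of A: FIRST(Sc) = {a, c}; FIRST(ε) = {ε}
FIRST(A) = {a, c, ε}


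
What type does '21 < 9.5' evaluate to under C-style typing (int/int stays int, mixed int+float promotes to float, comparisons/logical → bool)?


Operand types: int < float
Rule: comparison yields bool
Result type: bool


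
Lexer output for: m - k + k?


Scan left to right, longest-match per lexeme
Tokens: ID(m), OP(-), ID(k), OP(+), ID(k)


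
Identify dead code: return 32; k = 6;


statement follows a return and is unreachable
Dead: 'k = 6'


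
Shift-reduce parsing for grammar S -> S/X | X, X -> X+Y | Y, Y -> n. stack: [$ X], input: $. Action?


lookahead ∉ {+} so X won't extend; reduce S -> X
Action: reduce (S -> X)


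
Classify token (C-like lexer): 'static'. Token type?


Pattern: reserved word
Type: KEYWORD


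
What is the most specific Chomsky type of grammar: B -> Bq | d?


Left-linear: every RHS is a terminal or one nonterminal followed by a terminal
Classification: Type 3 (Regular)


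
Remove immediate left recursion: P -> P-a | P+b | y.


Left-recursive alternatives: P-a, P+b; non-recursive: y
Introduce P': P -> yP', P' -> -aP' | +bP' | ε


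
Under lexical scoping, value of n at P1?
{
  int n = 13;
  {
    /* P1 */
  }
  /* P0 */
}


P1's block does not declare n; resolves to the enclosing declaration at depth 0
n = 13


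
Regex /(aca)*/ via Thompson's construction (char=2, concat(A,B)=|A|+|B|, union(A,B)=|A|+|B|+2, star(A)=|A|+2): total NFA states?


Syntax tree has 3 char leaf(s), 0 union(s), 1 star(s)
chars contribute 3×2 = 6; each union adds +2; each star adds +2
Total: 6 + 0 + 2 = 8 states


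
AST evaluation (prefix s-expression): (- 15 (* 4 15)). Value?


Evaluate inner: (* 4 15) = 60
Evaluate root: (- 15 60) = -45
Result: -45


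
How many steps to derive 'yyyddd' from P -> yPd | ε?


Derivation: P => yPd => yyPdd => yyyPddd => yyyddd
Steps: 4


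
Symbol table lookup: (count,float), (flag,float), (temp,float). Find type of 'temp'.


Lookup 'temp' → type float


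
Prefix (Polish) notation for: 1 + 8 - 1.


left-to-right (same/higher precedence on left): tree is (- (+ 1 8) 1)
Prefix: - + 1 8 1


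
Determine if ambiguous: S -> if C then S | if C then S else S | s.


dangling else: 'if C then if C then s else s' parses two ways
Ambiguous


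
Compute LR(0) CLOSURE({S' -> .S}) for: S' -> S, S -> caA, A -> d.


Start: S' -> .S
For each item with dot before a nonterminal B, add B -> .γ for every B-production
Closure: [S' -> .S, S -> .caA]


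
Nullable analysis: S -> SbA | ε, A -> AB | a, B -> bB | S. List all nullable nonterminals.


A nonterminal is nullable iff some alternative derives ε (directly, or every symbol in it is nullable)
Nullable: {B, S}


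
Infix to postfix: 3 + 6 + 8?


Left to right (same or higher precedence on left)
Postfix: 3 6 + 8 +


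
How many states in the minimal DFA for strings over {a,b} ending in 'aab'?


Track the longest suffix of input matching a prefix of 'aab': 4 classes (prefixes of length 0..3)
Minimal DFA: 4 states


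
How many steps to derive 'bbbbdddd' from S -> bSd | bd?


Derivation: S => bSd => bbSdd => bbbSddd => bbbbdddd
Steps: 4


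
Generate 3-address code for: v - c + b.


Break into single-operator statements:
t1 = v - c
t2 = t1 + b


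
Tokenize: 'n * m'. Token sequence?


Scan left to right, longest-match per lexeme
Tokens: ID(n), OP(*), ID(m)


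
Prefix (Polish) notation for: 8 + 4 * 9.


'*' binds tighter: tree is (+ 8 (* 4 9))
Prefix: + 8 * 4 9


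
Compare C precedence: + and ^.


'+' is additive (level 9); '^' is bitwise XOR (level 4)
Higher level binds tighter
'+' has higher precedence than '^'


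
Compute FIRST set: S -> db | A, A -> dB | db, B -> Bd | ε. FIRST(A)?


Per alternative of A: FIRST(dB) = {d}; FIRST(db) = {d}
FIRST(A) = {d}


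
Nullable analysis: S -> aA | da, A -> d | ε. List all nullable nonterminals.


A nonterminal is nullable iff some alternative derives ε (directly, or every symbol in it is nullable)
Nullable: {A}


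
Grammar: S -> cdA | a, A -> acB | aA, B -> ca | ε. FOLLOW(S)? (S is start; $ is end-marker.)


$ ∈ FOLLOW(S). For each A -> αBβ: add FIRST(β)\{ε} to FOLLOW(B); if β nullable, add FOLLOW(A).
FOLLOW(S) = {$}


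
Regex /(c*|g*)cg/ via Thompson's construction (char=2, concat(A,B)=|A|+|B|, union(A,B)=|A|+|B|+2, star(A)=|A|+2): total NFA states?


Syntax tree has 4 char leaf(s), 1 union(s), 2 star(s)
chars contribute 4×2 = 8; each union adds +2; each star adds +2
Total: 8 + 2 + 4 = 14 states


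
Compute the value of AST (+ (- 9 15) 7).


Evaluate inner: (- 9 15) = -6
Evaluate root: (+ -6 7) = 1
Result: 1


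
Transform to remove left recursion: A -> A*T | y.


Left-recursive alternatives: A*T; non-recursive: y
Introduce A': A -> yA', A' -> *TA' | ε


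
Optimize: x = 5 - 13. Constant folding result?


5 - 13 = -8 at compile time
Optimized: x = -8


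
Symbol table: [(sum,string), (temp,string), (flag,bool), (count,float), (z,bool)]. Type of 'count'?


Lookup 'count' → type float


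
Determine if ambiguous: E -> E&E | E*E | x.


'x&x*x' has two parse trees (no precedence encoded between & and *)
Ambiguous


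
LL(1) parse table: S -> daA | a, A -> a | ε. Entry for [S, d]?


For [S, d]: 'd' ∈ FIRST(daA)
Entry: S -> daA


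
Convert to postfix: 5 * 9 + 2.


Left to right (same or higher precedence on left)
Postfix: 5 9 * 2 +


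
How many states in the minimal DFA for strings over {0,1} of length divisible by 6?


Track length mod 6: states 0..5, accept at 0
Minimal DFA: 6 states


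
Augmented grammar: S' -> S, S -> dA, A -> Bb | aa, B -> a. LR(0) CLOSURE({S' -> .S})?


Start: S' -> .S
For each item with dot before a nonterminal B, add B -> .γ for every B-production
Closure: [S' -> .S, S -> .dA]


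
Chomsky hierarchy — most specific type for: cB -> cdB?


LHS has context (more than one symbol) and |LHS| ≤ |RHS|
Classification: Type 1 (Context-Sensitive)


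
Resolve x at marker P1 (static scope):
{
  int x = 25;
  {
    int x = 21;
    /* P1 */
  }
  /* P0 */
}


x declared in the same block as P1
x = 21


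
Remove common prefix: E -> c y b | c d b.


Common prefix: 'c'
Factored: E -> c E', E' -> y b | d b


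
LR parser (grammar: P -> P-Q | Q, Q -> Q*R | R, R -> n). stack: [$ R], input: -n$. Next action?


'R' (not preceded by Q*) is the handle for Q -> R
Action: reduce (Q -> R)


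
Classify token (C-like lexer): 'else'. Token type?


Pattern: reserved word
Type: KEYWORD


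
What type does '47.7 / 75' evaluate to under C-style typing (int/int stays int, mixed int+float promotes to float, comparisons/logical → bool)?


Operand types: float / int
Rule: mixed int/float promotes to float; int/int stays int
Result type: float


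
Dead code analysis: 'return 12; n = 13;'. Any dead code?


statement follows a return and is unreachable
Dead: 'n = 13'


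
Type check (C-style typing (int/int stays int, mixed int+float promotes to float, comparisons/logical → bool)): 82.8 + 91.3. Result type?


Operand types: float + float
Rule: mixed int/float promotes to float; int/int stays int
Result type: float


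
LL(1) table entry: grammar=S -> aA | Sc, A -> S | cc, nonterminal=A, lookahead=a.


For [A, a]: 'a' ∈ FIRST(S)
Entry: A -> S


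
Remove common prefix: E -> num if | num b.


Common prefix: 'num'
Factored: E -> num E', E' -> if | b


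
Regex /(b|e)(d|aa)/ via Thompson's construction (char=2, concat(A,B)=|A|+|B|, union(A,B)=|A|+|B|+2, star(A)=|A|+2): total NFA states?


Syntax tree has 5 char leaf(s), 2 union(s), 0 star(s)
chars contribute 5×2 = 10; each union adds +2; each star adds +2
Total: 10 + 4 + 0 = 14 states
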